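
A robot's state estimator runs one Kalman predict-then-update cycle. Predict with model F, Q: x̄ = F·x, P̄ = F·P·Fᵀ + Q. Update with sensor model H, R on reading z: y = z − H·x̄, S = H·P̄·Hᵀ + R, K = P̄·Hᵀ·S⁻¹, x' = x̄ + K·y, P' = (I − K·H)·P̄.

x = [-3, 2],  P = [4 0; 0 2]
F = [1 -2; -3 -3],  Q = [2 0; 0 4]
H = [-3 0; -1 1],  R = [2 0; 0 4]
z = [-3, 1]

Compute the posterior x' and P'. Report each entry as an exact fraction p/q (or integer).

x̄ = F·x = [-7, 3]
P̄ = F·P·Fᵀ + Q = [14 0; 0 58]
y = z − H·x̄ = [-24, -9]
S = H·P̄·Hᵀ + R = [128 42; 42 76]
K = P̄·Hᵀ·S⁻¹ = [-651/1991 -7/1991; -609/1991 1856/1991]
x' = x̄ + K·y = [1750/1991, 3885/1991]
P' = (I − K·H)·P̄ = [434/1991 406/1991; 406/1991 7830/1991]

x' = [1750/1991, 3885/1991]
P' = [434/1991 406/1991; 406/1991 7830/1991]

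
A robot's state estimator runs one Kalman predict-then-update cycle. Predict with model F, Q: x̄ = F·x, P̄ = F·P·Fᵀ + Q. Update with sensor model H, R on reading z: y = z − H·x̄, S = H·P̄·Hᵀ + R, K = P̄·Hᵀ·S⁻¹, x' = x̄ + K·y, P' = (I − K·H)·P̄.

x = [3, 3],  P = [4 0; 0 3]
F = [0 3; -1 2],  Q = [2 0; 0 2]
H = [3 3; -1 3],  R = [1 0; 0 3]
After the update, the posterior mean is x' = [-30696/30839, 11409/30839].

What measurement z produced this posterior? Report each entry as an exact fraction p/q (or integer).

x̄ = F·x = [9, 3]
P̄ = F·P·Fᵀ + Q = [29 18; 18 18]
S = H·P̄·Hᵀ + R = [748 183; 183 86]
K = P̄·Hᵀ·S⁻¹ = [7551/30839 -7103/30839; 2700/30839 7164/30839]
x' − x̄ = [-308247/30839, -81108/30839] = K·y
y = (KᵀK)⁻¹·Kᵀ·(x' − x̄) = [-38, 3]
z = y + H·x̄ = [-38, 3] + [36, 0] = [-2, 3]

z = [-2, 3]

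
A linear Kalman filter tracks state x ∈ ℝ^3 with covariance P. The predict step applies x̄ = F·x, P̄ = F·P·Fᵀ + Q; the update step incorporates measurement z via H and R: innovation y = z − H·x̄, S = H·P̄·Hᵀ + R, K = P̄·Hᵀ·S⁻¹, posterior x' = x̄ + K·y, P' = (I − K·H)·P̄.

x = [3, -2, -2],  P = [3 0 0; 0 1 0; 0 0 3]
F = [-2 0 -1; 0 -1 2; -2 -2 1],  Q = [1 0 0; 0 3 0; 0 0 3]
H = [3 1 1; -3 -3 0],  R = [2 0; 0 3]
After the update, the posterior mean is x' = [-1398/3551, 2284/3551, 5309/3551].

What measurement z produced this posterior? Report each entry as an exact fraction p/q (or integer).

x̄ = F·x = [-4, -2, -4]
P̄ = F·P·Fᵀ + Q = [16 -6 9; -6 16 8; 9 8 22]
S = H·P̄·Hᵀ + R = [218 -171; -171 183]
K = P̄·Hᵀ·S⁻¹ = [1401/3551 727/3551; -1344/3551 -1838/3551; 570/3551 -457/3551]
x' − x̄ = [12806/3551, 9386/3551, 19513/3551] = K·y
y = (KᵀK)⁻¹·Kᵀ·(x' − x̄) = [19, -19]
z = y + H·x̄ = [19, -19] + [-18, 18] = [1, -1]

z = [1, -1]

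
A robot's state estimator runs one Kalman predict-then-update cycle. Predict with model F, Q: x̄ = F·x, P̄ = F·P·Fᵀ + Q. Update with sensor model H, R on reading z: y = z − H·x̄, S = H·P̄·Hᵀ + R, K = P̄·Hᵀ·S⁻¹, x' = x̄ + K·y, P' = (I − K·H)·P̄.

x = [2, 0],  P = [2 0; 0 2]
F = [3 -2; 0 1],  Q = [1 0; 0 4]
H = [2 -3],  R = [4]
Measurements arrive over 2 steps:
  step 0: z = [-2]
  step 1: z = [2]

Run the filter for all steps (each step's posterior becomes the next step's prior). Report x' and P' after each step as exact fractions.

step 0: x' = [180/107, 182/107], P' = [711/107 430/107; 430/107 304/107]
step 1: x' = [3334/1135, 1534/1135], P' = [32217/2270 10226/1135; 10226/1135 6956/1135]

step 0: x̄ = F·x = [6, 0]
step 0: P̄ = F·P·Fᵀ + Q = [27 -4; -4 6]
step 0: y = z − H·x̄ = [-14]
step 0: S = H·P̄·Hᵀ + R = [214]
step 0: K = P̄·Hᵀ·S⁻¹ = [33/107; -13/107]
step 0: x' = x̄ + K·y = [180/107, 182/107]
step 0: P' = (I − K·H)·P̄ = [711/107 430/107; 430/107 304/107]
step 1: x̄ = F·x = [176/107, 182/107]
step 1: P̄ = F·P·Fᵀ + Q = [2562/107 682/107; 682/107 732/107]
step 1: y = z − H·x̄ = [408/107]
step 1: S = H·P̄·Hᵀ + R = [9080/107]
step 1: K = P̄·Hᵀ·S⁻¹ = [1539/4540; -104/1135]
step 1: x' = x̄ + K·y = [3334/1135, 1534/1135]
step 1: P' = (I − K·H)·P̄ = [32217/2270 10226/1135; 10226/1135 6956/1135]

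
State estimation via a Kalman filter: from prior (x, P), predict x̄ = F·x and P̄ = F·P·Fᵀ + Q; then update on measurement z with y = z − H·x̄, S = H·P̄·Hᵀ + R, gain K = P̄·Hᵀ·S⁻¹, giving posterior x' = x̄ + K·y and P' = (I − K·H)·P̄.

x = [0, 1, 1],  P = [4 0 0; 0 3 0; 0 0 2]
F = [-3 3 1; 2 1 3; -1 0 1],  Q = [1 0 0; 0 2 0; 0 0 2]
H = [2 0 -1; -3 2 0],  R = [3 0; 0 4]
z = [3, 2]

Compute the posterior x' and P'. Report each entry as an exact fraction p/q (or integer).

x' = [37616/19891, 76545/19891, 13861/19891]
P' = [41098/19891 59891/19891 54686/19891; 59891/19891 213311/39782 79675/19891; 54686/19891 79675/19891 110146/19891]

x̄ = F·x = [4, 4, 1]
P̄ = F·P·Fᵀ + Q = [66 -9 14; -9 39 -2; 14 -2 8]
y = z − H·x̄ = [-4, 6]
S = H·P̄·Hᵀ + R = [219 -386; -386 862]
K = P̄·Hᵀ·S⁻¹ = [9170/19891 -878/19891; 13369/19891 16819/39782; -258/19891 -1177/19891]
x' = x̄ + K·y = [37616/19891, 76545/19891, 13861/19891]
P' = (I − K·H)·P̄ = [41098/19891 59891/19891 54686/19891; 59891/19891 213311/39782 79675/19891; 54686/19891 79675/19891 110146/19891]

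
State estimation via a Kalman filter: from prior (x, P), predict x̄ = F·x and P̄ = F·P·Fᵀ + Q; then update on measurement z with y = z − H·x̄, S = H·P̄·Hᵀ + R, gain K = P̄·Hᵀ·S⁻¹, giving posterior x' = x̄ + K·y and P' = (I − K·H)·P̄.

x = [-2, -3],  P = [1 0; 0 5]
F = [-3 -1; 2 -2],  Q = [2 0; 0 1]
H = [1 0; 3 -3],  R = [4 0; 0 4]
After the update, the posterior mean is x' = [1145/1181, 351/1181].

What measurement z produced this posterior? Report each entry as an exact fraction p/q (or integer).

z = [-1, 2]

x̄ = F·x = [9, 2]
P̄ = F·P·Fᵀ + Q = [16 4; 4 25]
S = H·P̄·Hᵀ + R = [20 36; 36 301]
K = P̄·Hᵀ·S⁻¹ = [880/1181 36/1181; 868/1181 -351/1181]
x' − x̄ = [-9484/1181, -2011/1181] = K·y
y = (KᵀK)⁻¹·Kᵀ·(x' − x̄) = [-10, -19]
z = y + H·x̄ = [-10, -19] + [9, 21] = [-1, 2]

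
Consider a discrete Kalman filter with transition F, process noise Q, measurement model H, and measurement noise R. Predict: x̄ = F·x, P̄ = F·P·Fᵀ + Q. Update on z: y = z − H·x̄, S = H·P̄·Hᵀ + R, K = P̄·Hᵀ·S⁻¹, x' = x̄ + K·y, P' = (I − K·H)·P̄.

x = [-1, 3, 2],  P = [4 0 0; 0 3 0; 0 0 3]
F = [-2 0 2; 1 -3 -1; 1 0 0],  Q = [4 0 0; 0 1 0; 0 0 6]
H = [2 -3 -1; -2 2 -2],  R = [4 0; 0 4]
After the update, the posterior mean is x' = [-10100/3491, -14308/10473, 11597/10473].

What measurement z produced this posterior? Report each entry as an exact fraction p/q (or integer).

z = [-3, 1]

x̄ = F·x = [6, -12, -1]
P̄ = F·P·Fᵀ + Q = [32 -14 -8; -14 35 4; -8 4 10]
S = H·P̄·Hᵀ + R = [681 -426; -426 328]
K = P̄·Hᵀ·S⁻¹ = [418/3491 -266/3491; -1649/10473 244/3491; -2690/10473 -1122/3491]
x' − x̄ = [-31046/3491, 111368/10473, 22070/10473] = K·y
y = (KᵀK)⁻¹·Kᵀ·(x' − x̄) = [-52, 35]
z = y + H·x̄ = [-52, 35] + [49, -34] = [-3, 1]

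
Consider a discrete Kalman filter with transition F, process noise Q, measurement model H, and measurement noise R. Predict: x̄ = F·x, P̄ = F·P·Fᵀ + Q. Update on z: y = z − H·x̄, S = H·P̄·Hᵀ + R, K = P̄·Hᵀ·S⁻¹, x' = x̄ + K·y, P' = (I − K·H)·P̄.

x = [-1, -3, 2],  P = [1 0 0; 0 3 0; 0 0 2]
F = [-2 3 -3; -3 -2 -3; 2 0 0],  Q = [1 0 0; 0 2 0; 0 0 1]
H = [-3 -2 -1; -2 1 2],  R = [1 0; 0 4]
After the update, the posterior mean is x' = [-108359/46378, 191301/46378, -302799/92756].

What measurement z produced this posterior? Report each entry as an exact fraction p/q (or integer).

x̄ = F·x = [-13, 3, -2]
P̄ = F·P·Fᵀ + Q = [50 6 -4; 6 41 -6; -4 -6 5]
S = H·P̄·Hᵀ + R = [644 260; 260 249]
K = P̄·Hᵀ·S⁻¹ = [-6411/46378 -6152/23189; -13913/46378 8847/23189; 1611/92756 697/23189]
x' − x̄ = [494555/46378, 52167/46378, -117287/92756] = K·y
y = (KᵀK)⁻¹·Kᵀ·(x' − x̄) = [-33, -23]
z = y + H·x̄ = [-33, -23] + [35, 25] = [2, 2]

z = [2, 2]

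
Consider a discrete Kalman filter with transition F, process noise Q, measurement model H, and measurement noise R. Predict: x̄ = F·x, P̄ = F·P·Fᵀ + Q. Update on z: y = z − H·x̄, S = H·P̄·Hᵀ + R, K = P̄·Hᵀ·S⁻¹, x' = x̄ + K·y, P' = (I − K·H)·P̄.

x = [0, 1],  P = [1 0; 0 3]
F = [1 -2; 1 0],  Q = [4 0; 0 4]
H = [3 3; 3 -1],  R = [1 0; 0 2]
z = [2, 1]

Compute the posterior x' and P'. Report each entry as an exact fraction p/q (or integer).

x̄ = F·x = [-2, 0]
P̄ = F·P·Fᵀ + Q = [17 1; 1 5]
y = z − H·x̄ = [8, 7]
S = H·P̄·Hᵀ + R = [217 144; 144 154]
K = P̄·Hᵀ·S⁻¹ = [558/6341 1537/6341; 90/373 -89/373]
x' = x̄ + K·y = [2541/6341, 97/373]
P' = (I − K·H)·P̄ = [815/6341 -37/373; -37/373 67/373]

x' = [2541/6341, 97/373]
P' = [815/6341 -37/373; -37/373 67/373]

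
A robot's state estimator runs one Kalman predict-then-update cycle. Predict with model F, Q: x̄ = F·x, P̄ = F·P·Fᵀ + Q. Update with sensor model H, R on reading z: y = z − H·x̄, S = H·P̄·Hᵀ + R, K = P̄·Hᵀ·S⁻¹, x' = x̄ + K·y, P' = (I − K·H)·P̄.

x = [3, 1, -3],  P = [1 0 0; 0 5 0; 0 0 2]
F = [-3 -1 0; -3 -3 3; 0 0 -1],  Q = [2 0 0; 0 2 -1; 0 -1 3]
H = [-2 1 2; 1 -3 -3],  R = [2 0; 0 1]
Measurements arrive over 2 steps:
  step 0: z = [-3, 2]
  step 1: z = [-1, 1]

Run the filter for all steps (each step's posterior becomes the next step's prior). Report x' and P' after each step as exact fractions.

step 0: x' = [18746/13679, -15267/13679, 11751/13679], P' = [29168/13679 -24000/13679 34536/13679; -24000/13679 43594/13679 -49682/13679; 34536/13679 -49682/13679 61069/13679]
step 1: x' = [7433/1971063, 1645537/74243373, -27036577/74243373], P' = [4844188/1971063 -1351376/657021 1921058/657021; -1351376/657021 84604830/24747791 -97826032/24747791; 1921058/657021 -97826032/24747791 121330922/24747791]

step 0: x̄ = F·x = [-10, -21, 3]
step 0: P̄ = F·P·Fᵀ + Q = [16 24 0; 24 74 -7; 0 -7 5]
step 0: y = z − H·x̄ = [-8, -42]
step 0: S = H·P̄·Hᵀ + R = [36 -53; -53 458]
step 0: K = P̄·Hᵀ·S⁻¹ = [-6632/13679 -2440/13679; -3885/13679 -5736/13679; 1692/13679 375/13679]
step 0: x' = x̄ + K·y = [18746/13679, -15267/13679, 11751/13679]
step 0: P' = (I − K·H)·P̄ = [29168/13679 -24000/13679 34536/13679; -24000/13679 43594/13679 -49682/13679; 34536/13679 -49682/13679 61069/13679]
step 1: x̄ = F·x = [-40971/13679, 24816/13679, -11751/13679]
step 1: P̄ = F·P·Fᵀ + Q = [189464/13679 -56484/13679 53926/13679; -56484/13679 1072465/13679 -242324/13679; 53926/13679 -242324/13679 102106/13679]
step 1: y = z − H·x̄ = [-96935/13679, 93845/13679]
step 1: S = H·P̄·Hᵀ + R = [1091335/13679 -1992023/13679; -1992023/13679 6427798/13679]
step 1: K = P̄·Hᵀ·S⁻¹ = [-1108078/1971063 -282950/1971063; -13865363/74243373 -33714670/74243373; 174164/74243373 5535544/74243373]
step 1: x' = x̄ + K·y = [7433/1971063, 1645537/74243373, -27036577/74243373]
step 1: P' = (I − K·H)·P̄ = [4844188/1971063 -1351376/657021 1921058/657021; -1351376/657021 84604830/24747791 -97826032/24747791; 1921058/657021 -97826032/24747791 121330922/24747791]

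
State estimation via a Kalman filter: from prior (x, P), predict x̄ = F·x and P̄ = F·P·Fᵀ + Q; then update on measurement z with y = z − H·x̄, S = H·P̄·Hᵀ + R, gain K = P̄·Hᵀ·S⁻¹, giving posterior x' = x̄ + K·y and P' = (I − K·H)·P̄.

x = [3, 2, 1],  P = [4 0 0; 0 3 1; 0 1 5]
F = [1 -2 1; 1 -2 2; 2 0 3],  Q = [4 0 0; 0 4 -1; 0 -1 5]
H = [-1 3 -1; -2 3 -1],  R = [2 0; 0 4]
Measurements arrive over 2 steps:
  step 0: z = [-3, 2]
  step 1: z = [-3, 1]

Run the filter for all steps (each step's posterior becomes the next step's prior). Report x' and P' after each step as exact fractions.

step 0: x' = [-2705/753, -212/753, 4064/753], P' = [1138/251 2530/753 2998/753; 2530/753 6271/753 15113/753; 2998/753 15113/753 13801/251]
step 1: x' = [-1188720/623009, -4823384/623009, -11967477/623009], P' = [12082398/3115045 5357946/623009 64207606/3115045; 5357946/623009 27630473/623009 75333399/623009; 64207606/3115045 75333399/623009 1042333257/3115045]

step 0: x̄ = F·x = [0, 1, 9]
step 0: P̄ = F·P·Fᵀ + Q = [21 20 17; 20 32 31; 17 31 66]
step 0: y = z − H·x̄ = [3, 8]
step 0: S = H·P̄·Hᵀ + R = [105 81; 81 84]
step 0: K = P̄·Hᵀ·S⁻¹ = [589/753 -559/753; 195/251 -340/753; 469/753 -515/753]
step 0: x' = x̄ + K·y = [-2705/753, -212/753, 4064/753]
step 0: P' = (I − K·H)·P̄ = [1138/251 2530/753 2998/753; 2530/753 6271/753 15113/753; 2998/753 15113/753 13801/251]
step 1: x̄ = F·x = [1783/753, 1949/251, 6782/753]
step 1: P̄ = F·P·Fᵀ + Q = [2779/251 6500/251 45229/753; 6500/251 26030/251 58227/251; 45229/753 58227/251 142008/251]
step 1: y = z − H·x̄ = [-3745/251, -6440/753]
step 1: S = H·P̄·Hᵀ + R = [64049/753 19203/251; 19203/251 64024/753]
step 1: K = P̄·Hᵀ·S⁻¹ = [2039593/3115045 -2000803/3115045; 1100037/623009 -789468/623009; 11730061/3115045 -10186871/3115045]
step 1: x' = x̄ + K·y = [-1188720/623009, -4823384/623009, -11967477/623009]
step 1: P' = (I − K·H)·P̄ = [12082398/3115045 5357946/623009 64207606/3115045; 5357946/623009 27630473/623009 75333399/623009; 64207606/3115045 75333399/623009 1042333257/3115045]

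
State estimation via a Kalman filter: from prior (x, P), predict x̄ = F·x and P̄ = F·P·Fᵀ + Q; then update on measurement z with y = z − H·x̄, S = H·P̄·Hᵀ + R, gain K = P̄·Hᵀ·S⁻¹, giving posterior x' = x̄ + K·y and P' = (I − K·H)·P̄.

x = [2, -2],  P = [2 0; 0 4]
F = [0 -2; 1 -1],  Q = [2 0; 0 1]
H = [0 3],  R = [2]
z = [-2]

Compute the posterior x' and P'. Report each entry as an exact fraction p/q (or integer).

x̄ = F·x = [4, 4]
P̄ = F·P·Fᵀ + Q = [18 8; 8 7]
y = z − H·x̄ = [-14]
S = H·P̄·Hᵀ + R = [65]
K = P̄·Hᵀ·S⁻¹ = [24/65; 21/65]
x' = x̄ + K·y = [-76/65, -34/65]
P' = (I − K·H)·P̄ = [594/65 16/65; 16/65 14/65]

x' = [-76/65, -34/65]
P' = [594/65 16/65; 16/65 14/65]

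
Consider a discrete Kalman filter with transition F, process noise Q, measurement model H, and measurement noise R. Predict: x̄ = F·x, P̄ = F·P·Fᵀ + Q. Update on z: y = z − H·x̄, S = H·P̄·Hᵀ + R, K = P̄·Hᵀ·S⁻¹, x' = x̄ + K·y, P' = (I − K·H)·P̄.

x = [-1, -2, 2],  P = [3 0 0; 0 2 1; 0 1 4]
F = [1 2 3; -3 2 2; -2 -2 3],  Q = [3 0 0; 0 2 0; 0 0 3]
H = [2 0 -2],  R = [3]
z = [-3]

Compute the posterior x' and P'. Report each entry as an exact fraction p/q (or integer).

x' = [1783/263, 675/263, 2206/263]
P' = [9906/263 9159/263 9786/263; 9159/263 16007/263 9168/263; 9786/263 9168/263 9861/263]

x̄ = F·x = [1, 3, 12]
P̄ = F·P·Fᵀ + Q = [62 33 22; 33 61 36; 22 36 47]
y = z − H·x̄ = [19]
S = H·P̄·Hᵀ + R = [263]
K = P̄·Hᵀ·S⁻¹ = [80/263; -6/263; -50/263]
x' = x̄ + K·y = [1783/263, 675/263, 2206/263]
P' = (I − K·H)·P̄ = [9906/263 9159/263 9786/263; 9159/263 16007/263 9168/263; 9786/263 9168/263 9861/263]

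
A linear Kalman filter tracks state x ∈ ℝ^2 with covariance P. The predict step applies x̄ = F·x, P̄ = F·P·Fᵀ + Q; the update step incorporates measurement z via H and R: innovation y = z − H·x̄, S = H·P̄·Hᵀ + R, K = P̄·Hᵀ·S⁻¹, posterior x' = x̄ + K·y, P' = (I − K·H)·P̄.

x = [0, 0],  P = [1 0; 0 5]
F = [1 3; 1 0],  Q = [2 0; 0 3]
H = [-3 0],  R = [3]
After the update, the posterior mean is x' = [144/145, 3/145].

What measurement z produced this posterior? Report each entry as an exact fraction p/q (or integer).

x̄ = F·x = [0, 0]
P̄ = F·P·Fᵀ + Q = [48 1; 1 4]
S = H·P̄·Hᵀ + R = [435]
K = P̄·Hᵀ·S⁻¹ = [-48/145; -1/145]
x' − x̄ = [144/145, 3/145] = K·y
y = (KᵀK)⁻¹·Kᵀ·(x' − x̄) = [-3]
z = y + H·x̄ = [-3] + [0] = [-3]

z = [-3]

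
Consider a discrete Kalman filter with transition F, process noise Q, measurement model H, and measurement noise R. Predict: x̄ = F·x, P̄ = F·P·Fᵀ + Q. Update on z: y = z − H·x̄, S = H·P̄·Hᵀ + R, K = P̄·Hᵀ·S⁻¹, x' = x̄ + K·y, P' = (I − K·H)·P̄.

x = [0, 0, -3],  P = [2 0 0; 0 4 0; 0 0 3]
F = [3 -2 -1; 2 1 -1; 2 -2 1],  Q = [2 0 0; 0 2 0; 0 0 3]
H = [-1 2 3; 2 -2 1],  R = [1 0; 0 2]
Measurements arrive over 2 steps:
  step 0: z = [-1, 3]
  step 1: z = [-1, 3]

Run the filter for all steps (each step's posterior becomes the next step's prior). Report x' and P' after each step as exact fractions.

step 0: x' = [60686/12013, 38142/12013, -9295/12013], P' = [421177/36039 362777/36039 -99908/36039; 362777/36039 322975/36039 -91576/36039; -99908/36039 -91576/36039 30358/36039]
step 1: x' = [1434158693/702745630, 333559689/702745630, 28295136/351372815], P' = [4732991553/702745630 4177158949/702745630 -573463229/351372815; 4177158949/702745630 3889726117/702745630 -558760157/351372815; -573463229/351372815 -558760157/351372815 202362544/351372815]

step 0: x̄ = F·x = [3, 3, -3]
step 0: P̄ = F·P·Fᵀ + Q = [39 7 25; 7 17 -3; 25 -3 30]
step 0: y = z − H·x̄ = [5, 6]
step 0: S = H·P̄·Hᵀ + R = [164 123; 123 312]
step 0: K = P̄·Hᵀ·S⁻¹ = [1551/12013 206/879; 2815/12013 -146/879; 2610/12013 167/879]
step 0: x' = x̄ + K·y = [60686/12013, 38142/12013, -9295/12013]
step 0: P' = (I − K·H)·P̄ = [421177/36039 362777/36039 -99908/36039; 362777/36039 322975/36039 -91576/36039; -99908/36039 -91576/36039 30358/36039]
step 1: x̄ = F·x = [115069/12013, 168809/12013, 873/293]
step 1: P̄ = F·P·Fᵀ + Q = [1064749/36039 652219/12013 1486/879; 652219/12013 1381337/12013 66/293; 1486/879 66/293 4379/879]
step 1: y = z − H·x̄ = [-341941/12013, 107726/12013]
step 1: S = H·P̄·Hᵀ + R = [11197915/36039 -6154825/36039; -6154825/36039 5644633/36039]
step 1: K = P̄·Hᵀ·S⁻¹ = [180546971/702745630 -3526125/140549126; 249732343/702745630 -54265465/140549126; 63030547/351372815 17295640/70274563]
step 1: x' = x̄ + K·y = [1434158693/702745630, 333559689/702745630, 28295136/351372815]
step 1: P' = (I − K·H)·P̄ = [4732991553/702745630 4177158949/702745630 -573463229/351372815; 4177158949/702745630 3889726117/702745630 -558760157/351372815; -573463229/351372815 -558760157/351372815 202362544/351372815]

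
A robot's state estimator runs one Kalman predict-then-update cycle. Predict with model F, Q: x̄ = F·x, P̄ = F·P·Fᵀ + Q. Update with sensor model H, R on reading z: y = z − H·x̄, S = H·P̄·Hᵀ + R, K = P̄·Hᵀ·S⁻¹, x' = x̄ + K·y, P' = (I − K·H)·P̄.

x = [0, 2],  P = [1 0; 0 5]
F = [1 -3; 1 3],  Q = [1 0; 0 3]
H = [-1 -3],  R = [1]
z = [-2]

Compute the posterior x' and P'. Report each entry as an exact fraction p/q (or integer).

x̄ = F·x = [-6, 6]
P̄ = F·P·Fᵀ + Q = [47 -44; -44 49]
y = z − H·x̄ = [10]
S = H·P̄·Hᵀ + R = [225]
K = P̄·Hᵀ·S⁻¹ = [17/45; -103/225]
x' = x̄ + K·y = [-20/9, 64/45]
P' = (I − K·H)·P̄ = [134/9 -229/45; -229/45 416/225]

x' = [-20/9, 64/45]
P' = [134/9 -229/45; -229/45 416/225]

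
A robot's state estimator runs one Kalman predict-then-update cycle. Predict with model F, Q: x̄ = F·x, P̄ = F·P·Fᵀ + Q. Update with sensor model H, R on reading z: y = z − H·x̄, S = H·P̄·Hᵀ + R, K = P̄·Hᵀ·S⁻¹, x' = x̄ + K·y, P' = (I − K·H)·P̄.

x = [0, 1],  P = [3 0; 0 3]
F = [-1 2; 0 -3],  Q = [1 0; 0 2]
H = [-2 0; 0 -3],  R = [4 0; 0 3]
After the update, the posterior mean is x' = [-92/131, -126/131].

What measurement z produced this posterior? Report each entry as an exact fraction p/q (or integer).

z = [2, 3]

x̄ = F·x = [2, -3]
P̄ = F·P·Fᵀ + Q = [16 -18; -18 29]
S = H·P̄·Hᵀ + R = [68 -108; -108 264]
K = P̄·Hᵀ·S⁻¹ = [-109/262 9/262; 9/524 -169/524]
x' − x̄ = [-354/131, 267/131] = K·y
y = (KᵀK)⁻¹·Kᵀ·(x' − x̄) = [6, -6]
z = y + H·x̄ = [6, -6] + [-4, 9] = [2, 3]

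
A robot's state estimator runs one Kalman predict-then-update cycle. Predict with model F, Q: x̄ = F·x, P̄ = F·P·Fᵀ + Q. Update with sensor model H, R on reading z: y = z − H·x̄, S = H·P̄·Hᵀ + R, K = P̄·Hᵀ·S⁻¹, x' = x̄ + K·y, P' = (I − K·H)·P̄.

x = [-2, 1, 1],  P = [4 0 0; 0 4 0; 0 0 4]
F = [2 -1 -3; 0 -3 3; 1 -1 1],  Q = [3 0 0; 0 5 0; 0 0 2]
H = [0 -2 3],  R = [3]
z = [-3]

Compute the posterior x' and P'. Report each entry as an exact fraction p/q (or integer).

x̄ = F·x = [-8, 0, -2]
P̄ = F·P·Fᵀ + Q = [59 -24 0; -24 77 24; 0 24 14]
y = z − H·x̄ = [3]
S = H·P̄·Hᵀ + R = [149]
K = P̄·Hᵀ·S⁻¹ = [48/149; -82/149; -6/149]
x' = x̄ + K·y = [-1048/149, -246/149, -316/149]
P' = (I − K·H)·P̄ = [6487/149 360/149 288/149; 360/149 4749/149 3084/149; 288/149 3084/149 2050/149]

x' = [-1048/149, -246/149, -316/149]
P' = [6487/149 360/149 288/149; 360/149 4749/149 3084/149; 288/149 3084/149 2050/149]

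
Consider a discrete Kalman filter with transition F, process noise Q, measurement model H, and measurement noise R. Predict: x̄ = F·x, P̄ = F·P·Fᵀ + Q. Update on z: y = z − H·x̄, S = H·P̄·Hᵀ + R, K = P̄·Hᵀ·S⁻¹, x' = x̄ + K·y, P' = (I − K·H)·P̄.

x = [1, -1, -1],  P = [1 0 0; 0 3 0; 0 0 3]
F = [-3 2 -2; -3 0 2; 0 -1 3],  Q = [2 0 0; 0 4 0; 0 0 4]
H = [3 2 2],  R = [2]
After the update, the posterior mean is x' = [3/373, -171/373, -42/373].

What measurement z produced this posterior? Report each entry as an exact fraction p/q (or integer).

x̄ = F·x = [-3, -5, -2]
P̄ = F·P·Fᵀ + Q = [35 -3 -24; -3 25 18; -24 18 34]
S = H·P̄·Hᵀ + R = [373]
K = P̄·Hᵀ·S⁻¹ = [51/373; 77/373; 32/373]
x' − x̄ = [1122/373, 1694/373, 704/373] = K·y
y = (KᵀK)⁻¹·Kᵀ·(x' − x̄) = [22]
z = y + H·x̄ = [22] + [-23] = [-1]

z = [-1]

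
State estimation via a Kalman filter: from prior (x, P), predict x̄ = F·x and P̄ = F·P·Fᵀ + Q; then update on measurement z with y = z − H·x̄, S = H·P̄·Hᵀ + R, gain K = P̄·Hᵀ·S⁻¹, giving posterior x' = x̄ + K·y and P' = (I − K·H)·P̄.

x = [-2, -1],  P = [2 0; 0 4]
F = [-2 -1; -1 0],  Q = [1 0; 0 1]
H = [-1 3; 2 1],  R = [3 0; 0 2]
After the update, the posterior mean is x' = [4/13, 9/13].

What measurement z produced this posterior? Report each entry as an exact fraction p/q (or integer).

x̄ = F·x = [5, 2]
P̄ = F·P·Fᵀ + Q = [13 4; 4 3]
S = H·P̄·Hᵀ + R = [19 3; 3 73]
K = P̄·Hᵀ·S⁻¹ = [-163/1378 573/1378; 166/689 97/689]
x' − x̄ = [-61/13, -17/13] = K·y
y = (KᵀK)⁻¹·Kᵀ·(x' − x̄) = [1, -11]
z = y + H·x̄ = [1, -11] + [1, 12] = [2, 1]

z = [2, 1]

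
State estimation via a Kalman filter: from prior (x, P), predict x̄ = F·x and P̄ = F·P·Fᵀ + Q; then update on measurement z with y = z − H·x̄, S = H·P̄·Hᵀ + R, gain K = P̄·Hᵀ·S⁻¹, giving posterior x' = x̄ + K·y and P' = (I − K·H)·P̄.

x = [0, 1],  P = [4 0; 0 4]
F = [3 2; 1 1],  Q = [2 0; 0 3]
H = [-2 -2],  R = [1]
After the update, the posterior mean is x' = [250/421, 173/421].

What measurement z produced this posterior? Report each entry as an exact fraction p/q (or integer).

z = [-2]

x̄ = F·x = [2, 1]
P̄ = F·P·Fᵀ + Q = [54 20; 20 11]
S = H·P̄·Hᵀ + R = [421]
K = P̄·Hᵀ·S⁻¹ = [-148/421; -62/421]
x' − x̄ = [-592/421, -248/421] = K·y
y = (KᵀK)⁻¹·Kᵀ·(x' − x̄) = [4]
z = y + H·x̄ = [4] + [-6] = [-2]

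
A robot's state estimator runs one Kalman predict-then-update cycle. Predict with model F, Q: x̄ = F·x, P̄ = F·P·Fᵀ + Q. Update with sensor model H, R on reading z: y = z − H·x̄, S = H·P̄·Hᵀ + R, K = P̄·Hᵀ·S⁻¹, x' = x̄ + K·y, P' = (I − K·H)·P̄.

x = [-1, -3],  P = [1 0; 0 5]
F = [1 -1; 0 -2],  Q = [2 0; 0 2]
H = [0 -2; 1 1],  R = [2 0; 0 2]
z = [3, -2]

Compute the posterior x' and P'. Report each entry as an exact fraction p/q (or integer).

x' = [-69/73, -92/73]
P' = [99/73 -14/73; -14/73 30/73]

x̄ = F·x = [2, 6]
P̄ = F·P·Fᵀ + Q = [8 10; 10 22]
y = z − H·x̄ = [15, -10]
S = H·P̄·Hᵀ + R = [90 -64; -64 52]
K = P̄·Hᵀ·S⁻¹ = [14/73 85/146; -30/73 8/73]
x' = x̄ + K·y = [-69/73, -92/73]
P' = (I − K·H)·P̄ = [99/73 -14/73; -14/73 30/73]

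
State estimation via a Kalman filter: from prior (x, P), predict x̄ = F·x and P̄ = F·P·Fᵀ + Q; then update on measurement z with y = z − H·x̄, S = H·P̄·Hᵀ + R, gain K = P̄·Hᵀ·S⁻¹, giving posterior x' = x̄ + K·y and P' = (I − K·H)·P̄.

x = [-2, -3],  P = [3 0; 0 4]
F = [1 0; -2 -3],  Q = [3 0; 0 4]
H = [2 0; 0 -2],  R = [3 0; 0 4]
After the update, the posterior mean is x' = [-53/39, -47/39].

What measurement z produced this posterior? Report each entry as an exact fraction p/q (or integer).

z = [-3, 3]

x̄ = F·x = [-2, 13]
P̄ = F·P·Fᵀ + Q = [6 -6; -6 52]
S = H·P̄·Hᵀ + R = [27 24; 24 212]
K = P̄·Hᵀ·S⁻¹ = [188/429 1/143; -4/429 -70/143]
x' − x̄ = [25/39, -554/39] = K·y
y = (KᵀK)⁻¹·Kᵀ·(x' − x̄) = [1, 29]
z = y + H·x̄ = [1, 29] + [-4, -26] = [-3, 3]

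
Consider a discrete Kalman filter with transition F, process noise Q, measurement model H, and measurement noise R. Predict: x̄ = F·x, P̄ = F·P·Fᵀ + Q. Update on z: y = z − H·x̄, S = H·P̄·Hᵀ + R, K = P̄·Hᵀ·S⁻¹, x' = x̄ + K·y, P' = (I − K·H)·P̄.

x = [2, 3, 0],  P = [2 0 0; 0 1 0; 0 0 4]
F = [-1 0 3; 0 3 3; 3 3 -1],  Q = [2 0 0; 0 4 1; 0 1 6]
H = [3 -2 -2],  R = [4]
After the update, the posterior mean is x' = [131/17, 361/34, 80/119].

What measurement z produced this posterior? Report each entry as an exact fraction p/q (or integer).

x̄ = F·x = [-2, 9, 15]
P̄ = F·P·Fᵀ + Q = [40 36 -18; 36 49 -2; -18 -2 37]
S = H·P̄·Hᵀ + R = [476]
K = P̄·Hᵀ·S⁻¹ = [3/17; 1/34; -31/119]
x' − x̄ = [165/17, 55/34, -1705/119] = K·y
y = (KᵀK)⁻¹·Kᵀ·(x' − x̄) = [55]
z = y + H·x̄ = [55] + [-54] = [1]

z = [1]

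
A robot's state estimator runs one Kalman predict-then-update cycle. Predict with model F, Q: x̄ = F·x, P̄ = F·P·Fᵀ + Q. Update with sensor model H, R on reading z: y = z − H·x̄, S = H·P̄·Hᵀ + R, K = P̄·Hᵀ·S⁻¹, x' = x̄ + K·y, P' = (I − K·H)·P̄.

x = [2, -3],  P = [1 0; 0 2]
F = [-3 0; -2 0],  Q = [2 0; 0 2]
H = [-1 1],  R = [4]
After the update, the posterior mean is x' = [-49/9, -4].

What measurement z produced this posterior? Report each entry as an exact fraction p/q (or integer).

x̄ = F·x = [-6, -4]
P̄ = F·P·Fᵀ + Q = [11 6; 6 6]
S = H·P̄·Hᵀ + R = [9]
K = P̄·Hᵀ·S⁻¹ = [-5/9; 0]
x' − x̄ = [5/9, 0] = K·y
y = (KᵀK)⁻¹·Kᵀ·(x' − x̄) = [-1]
z = y + H·x̄ = [-1] + [2] = [1]

z = [1]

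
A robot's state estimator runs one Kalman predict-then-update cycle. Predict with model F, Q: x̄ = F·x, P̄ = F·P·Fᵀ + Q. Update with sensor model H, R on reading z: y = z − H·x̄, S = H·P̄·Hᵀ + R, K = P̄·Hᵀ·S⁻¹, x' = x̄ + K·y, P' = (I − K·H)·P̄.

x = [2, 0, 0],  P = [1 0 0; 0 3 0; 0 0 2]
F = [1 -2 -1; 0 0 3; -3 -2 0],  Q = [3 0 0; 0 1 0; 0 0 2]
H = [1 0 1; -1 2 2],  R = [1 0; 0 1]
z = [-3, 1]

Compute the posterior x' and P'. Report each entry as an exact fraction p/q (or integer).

x' = [154/395, 1588/395, -1331/395]
P' = [5067/1975 6456/1975 -4062/1975; 6456/1975 10393/1975 -6886/1975; -4062/1975 -6886/1975 4997/1975]

x̄ = F·x = [2, 0, -6]
P̄ = F·P·Fᵀ + Q = [18 -6 9; -6 19 0; 9 0 23]
y = z − H·x̄ = [1, 15]
S = H·P̄·Hᵀ + R = [60 25; 25 175]
K = P̄·Hᵀ·S⁻¹ = [201/395 -279/1975; -86/395 558/1975; 187/395 284/1975]
x' = x̄ + K·y = [154/395, 1588/395, -1331/395]
P' = (I − K·H)·P̄ = [5067/1975 6456/1975 -4062/1975; 6456/1975 10393/1975 -6886/1975; -4062/1975 -6886/1975 4997/1975]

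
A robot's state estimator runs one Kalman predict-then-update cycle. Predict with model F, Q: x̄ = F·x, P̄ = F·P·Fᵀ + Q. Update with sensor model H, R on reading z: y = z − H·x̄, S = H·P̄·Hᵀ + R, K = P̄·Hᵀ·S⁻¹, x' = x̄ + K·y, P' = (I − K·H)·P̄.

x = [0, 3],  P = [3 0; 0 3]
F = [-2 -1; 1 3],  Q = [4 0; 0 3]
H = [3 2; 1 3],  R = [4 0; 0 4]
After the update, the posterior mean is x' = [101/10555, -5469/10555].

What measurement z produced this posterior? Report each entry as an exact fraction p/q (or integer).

z = [-1, -2]

x̄ = F·x = [-3, 9]
P̄ = F·P·Fᵀ + Q = [19 -15; -15 33]
S = H·P̄·Hᵀ + R = [127 90; 90 230]
K = P̄·Hᵀ·S⁻¹ = [855/2111 -2866/10555; -273/2111 4389/10555]
x' − x̄ = [31766/10555, -100464/10555] = K·y
y = (KᵀK)⁻¹·Kᵀ·(x' − x̄) = [-10, -26]
z = y + H·x̄ = [-10, -26] + [9, 24] = [-1, -2]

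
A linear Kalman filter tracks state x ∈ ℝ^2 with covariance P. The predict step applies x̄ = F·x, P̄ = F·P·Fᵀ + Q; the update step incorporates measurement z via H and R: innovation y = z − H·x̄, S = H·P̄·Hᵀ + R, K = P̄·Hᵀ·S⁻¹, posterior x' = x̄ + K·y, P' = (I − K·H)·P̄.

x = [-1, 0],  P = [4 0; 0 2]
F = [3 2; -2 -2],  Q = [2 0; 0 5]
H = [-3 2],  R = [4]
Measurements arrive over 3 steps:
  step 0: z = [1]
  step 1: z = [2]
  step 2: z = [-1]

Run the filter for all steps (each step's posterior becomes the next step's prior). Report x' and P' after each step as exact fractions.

step 0: x̄ = F·x = [-3, 2]
step 0: P̄ = F·P·Fᵀ + Q = [46 -32; -32 29]
step 0: y = z − H·x̄ = [-12]
step 0: S = H·P̄·Hᵀ + R = [918]
step 0: K = P̄·Hᵀ·S⁻¹ = [-101/459; 77/459]
step 0: x' = x̄ + K·y = [-55/153, -2/153]
step 0: P' = (I − K·H)·P̄ = [712/459 866/459; 866/459 1453/459]
step 1: x̄ = F·x = [-169/153, 38/51]
step 1: P̄ = F·P·Fᵀ + Q = [23530/459 -6248/153; -6248/153 1987/51]
step 1: y = z − H·x̄ = [-143/51]
step 1: S = H·P̄·Hᵀ + R = [56674/51]
step 1: K = P̄·Hᵀ·S⁻¹ = [-18013/85011; 5111/28337]
step 1: x' = x̄ + K·y = [-43394/85011, 6783/28337]
step 1: P' = (I − K·H)·P̄ = [349672/255033 46270/28337; 46270/28337 79627/28337]
step 2: x̄ = F·x = [-29828/28337, 46090/85011]
step 2: P̄ = F·P·Fᵀ + Q = [1280094/28337 -3042968/85011; -3042968/85011 8871865/255033]
step 2: y = z − H·x̄ = [-445643/85011]
step 2: S = H·P̄·Hᵀ + R = [249742054/255033]
step 2: K = P̄·Hᵀ·S⁻¹ = [-26410173/124871027; 22565221/124871027]
step 2: x' = x̄ + K·y = [7005561/124871027, -50590243/124871027]
step 2: P' = (I − K·H)·P̄ = [171057848/124871027 203766426/124871027; 203766426/124871027 350780081/124871027]

step 0: x' = [-55/153, -2/153], P' = [712/459 866/459; 866/459 1453/459]
step 1: x' = [-43394/85011, 6783/28337], P' = [349672/255033 46270/28337; 46270/28337 79627/28337]
step 2: x' = [7005561/124871027, -50590243/124871027], P' = [171057848/124871027 203766426/124871027; 203766426/124871027 350780081/124871027]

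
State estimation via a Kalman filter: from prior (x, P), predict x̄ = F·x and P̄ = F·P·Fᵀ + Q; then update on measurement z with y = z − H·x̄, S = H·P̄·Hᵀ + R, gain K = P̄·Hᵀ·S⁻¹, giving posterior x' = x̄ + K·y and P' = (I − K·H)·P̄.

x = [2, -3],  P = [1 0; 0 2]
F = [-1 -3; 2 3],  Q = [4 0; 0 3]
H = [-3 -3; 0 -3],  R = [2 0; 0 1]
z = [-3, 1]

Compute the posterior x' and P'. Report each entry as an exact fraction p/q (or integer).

x' = [20861/14699, -5290/14699]
P' = [4771/14699 -1615/14699; -1615/14699 1625/14699]

x̄ = F·x = [7, -5]
P̄ = F·P·Fᵀ + Q = [23 -20; -20 25]
y = z − H·x̄ = [3, -14]
S = H·P̄·Hᵀ + R = [74 45; 45 226]
K = P̄·Hᵀ·S⁻¹ = [-4734/14699 4845/14699; -15/14699 -4875/14699]
x' = x̄ + K·y = [20861/14699, -5290/14699]
P' = (I − K·H)·P̄ = [4771/14699 -1615/14699; -1615/14699 1625/14699]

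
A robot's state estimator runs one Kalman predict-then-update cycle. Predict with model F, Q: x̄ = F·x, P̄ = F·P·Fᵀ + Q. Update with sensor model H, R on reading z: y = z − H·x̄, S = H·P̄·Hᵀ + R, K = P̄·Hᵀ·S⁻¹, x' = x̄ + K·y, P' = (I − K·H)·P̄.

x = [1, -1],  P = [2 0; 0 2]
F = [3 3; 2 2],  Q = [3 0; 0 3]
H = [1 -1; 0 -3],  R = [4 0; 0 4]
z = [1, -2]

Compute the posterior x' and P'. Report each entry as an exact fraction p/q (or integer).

x̄ = F·x = [0, 0]
P̄ = F·P·Fᵀ + Q = [39 24; 24 19]
y = z − H·x̄ = [1, -2]
S = H·P̄·Hᵀ + R = [14 -15; -15 175]
K = P̄·Hᵀ·S⁻¹ = [309/445 -783/2225; 4/445 -723/2225]
x' = x̄ + K·y = [3111/2225, 1466/2225]
P' = (I − K·H)·P̄ = [7224/2225 1044/2225; 1044/2225 964/2225]

x' = [3111/2225, 1466/2225]
P' = [7224/2225 1044/2225; 1044/2225 964/2225]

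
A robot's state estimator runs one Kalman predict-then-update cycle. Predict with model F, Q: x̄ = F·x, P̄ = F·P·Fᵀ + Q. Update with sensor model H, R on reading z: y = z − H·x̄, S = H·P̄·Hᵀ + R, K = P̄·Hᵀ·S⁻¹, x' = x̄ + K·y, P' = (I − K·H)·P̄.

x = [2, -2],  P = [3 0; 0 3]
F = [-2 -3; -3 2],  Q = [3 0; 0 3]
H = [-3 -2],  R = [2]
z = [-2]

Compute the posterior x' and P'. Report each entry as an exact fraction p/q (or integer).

x̄ = F·x = [2, -10]
P̄ = F·P·Fᵀ + Q = [42 0; 0 42]
y = z − H·x̄ = [-16]
S = H·P̄·Hᵀ + R = [548]
K = P̄·Hᵀ·S⁻¹ = [-63/274; -21/137]
x' = x̄ + K·y = [778/137, -1034/137]
P' = (I − K·H)·P̄ = [1785/137 -2646/137; -2646/137 3990/137]

x' = [778/137, -1034/137]
P' = [1785/137 -2646/137; -2646/137 3990/137]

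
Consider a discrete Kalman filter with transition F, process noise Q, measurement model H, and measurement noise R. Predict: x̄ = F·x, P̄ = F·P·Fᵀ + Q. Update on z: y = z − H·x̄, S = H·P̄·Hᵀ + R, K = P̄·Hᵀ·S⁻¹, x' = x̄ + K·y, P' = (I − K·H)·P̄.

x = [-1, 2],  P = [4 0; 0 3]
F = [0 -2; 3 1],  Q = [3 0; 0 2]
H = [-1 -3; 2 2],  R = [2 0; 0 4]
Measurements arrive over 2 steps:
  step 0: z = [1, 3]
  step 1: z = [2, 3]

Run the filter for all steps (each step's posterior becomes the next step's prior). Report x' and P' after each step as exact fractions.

step 0: x̄ = F·x = [-4, -1]
step 0: P̄ = F·P·Fᵀ + Q = [15 -6; -6 41]
step 0: y = z − H·x̄ = [-6, 13]
step 0: S = H·P̄·Hᵀ + R = [350 -228; -228 180]
step 0: K = P̄·Hᵀ·S⁻¹ = [43/102 97/153; -25/54 -16/81]
step 0: x' = x̄ + K·y = [262/153, -64/81]
step 0: P' = (I − K·H)·P̄ = [79/34 -19/18; -19/18 107/162]
step 1: x̄ = F·x = [128/81, 5986/1377]
step 1: P̄ = F·P·Fᵀ + Q = [457/81 406/81; 406/81 23738/1377]
step 1: y = z − H·x̄ = [22888/1377, -12193/1377]
step 1: S = H·P̄·Hᵀ + R = [265577/1377 -213182/1377; -213182/1377 186752/1377]
step 1: K = P̄·Hᵀ·S⁻¹ = [170193/753535 312673/753535; -276784/753535 -68694/753535]
step 1: x' = x̄ + K·y = [250203/150707, -143324/150707]
step 1: P' = (I − K·H)·P̄ = [1108212/753535 -482866/753535; -482866/753535 345478/753535]

step 0: x' = [262/153, -64/81], P' = [79/34 -19/18; -19/18 107/162]
step 1: x' = [250203/150707, -143324/150707], P' = [1108212/753535 -482866/753535; -482866/753535 345478/753535]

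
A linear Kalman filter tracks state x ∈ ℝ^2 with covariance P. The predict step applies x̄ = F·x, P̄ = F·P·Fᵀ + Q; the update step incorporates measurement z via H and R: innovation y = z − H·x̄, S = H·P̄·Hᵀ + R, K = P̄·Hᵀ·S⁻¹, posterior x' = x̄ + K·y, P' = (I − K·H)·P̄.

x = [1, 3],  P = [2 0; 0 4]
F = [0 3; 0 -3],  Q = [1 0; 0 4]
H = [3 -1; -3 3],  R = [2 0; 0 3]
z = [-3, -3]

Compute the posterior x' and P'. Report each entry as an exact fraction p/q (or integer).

x̄ = F·x = [9, -9]
P̄ = F·P·Fᵀ + Q = [37 -36; -36 40]
y = z − H·x̄ = [-39, 51]
S = H·P̄·Hᵀ + R = [591 -885; -885 1344]
K = P̄·Hᵀ·S⁻¹ = [417/1231 74/1231; 956/3693 1256/3693]
x' = x̄ + K·y = [-1410/1231, -2155/1231]
P' = (I − K·H)·P̄ = [454/1231 528/1231; 528/1231 2840/3693]

x' = [-1410/1231, -2155/1231]
P' = [454/1231 528/1231; 528/1231 2840/3693]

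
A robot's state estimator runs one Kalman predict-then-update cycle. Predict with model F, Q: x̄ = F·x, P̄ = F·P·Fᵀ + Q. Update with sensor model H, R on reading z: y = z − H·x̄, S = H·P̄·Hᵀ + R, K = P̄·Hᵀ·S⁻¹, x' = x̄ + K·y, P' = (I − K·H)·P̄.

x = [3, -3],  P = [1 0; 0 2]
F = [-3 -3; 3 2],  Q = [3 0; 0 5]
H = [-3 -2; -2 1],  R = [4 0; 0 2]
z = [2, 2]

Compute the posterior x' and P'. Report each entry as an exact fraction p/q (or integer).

x' = [-9642/11855, 6486/11855]
P' = [2868/11855 -1044/11855; -1044/11855 7622/11855]

x̄ = F·x = [0, 3]
P̄ = F·P·Fᵀ + Q = [30 -21; -21 22]
y = z − H·x̄ = [8, -1]
S = H·P̄·Hᵀ + R = [110 115; 115 228]
K = P̄·Hᵀ·S⁻¹ = [-1629/11855 -678/2371; -3028/11855 971/2371]
x' = x̄ + K·y = [-9642/11855, 6486/11855]
P' = (I − K·H)·P̄ = [2868/11855 -1044/11855; -1044/11855 7622/11855]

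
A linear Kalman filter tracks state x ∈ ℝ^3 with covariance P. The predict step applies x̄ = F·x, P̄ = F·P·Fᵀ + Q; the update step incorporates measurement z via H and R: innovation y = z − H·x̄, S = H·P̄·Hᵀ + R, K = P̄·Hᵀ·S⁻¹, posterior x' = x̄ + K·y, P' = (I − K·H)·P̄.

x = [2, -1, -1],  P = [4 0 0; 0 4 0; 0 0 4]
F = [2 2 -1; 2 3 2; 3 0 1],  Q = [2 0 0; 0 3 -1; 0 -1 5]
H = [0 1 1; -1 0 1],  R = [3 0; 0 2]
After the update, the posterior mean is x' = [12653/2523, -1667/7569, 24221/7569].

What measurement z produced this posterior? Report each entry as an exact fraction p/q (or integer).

z = [3, -2]

x̄ = F·x = [3, -1, 5]
P̄ = F·P·Fᵀ + Q = [38 32 20; 32 71 31; 20 31 45]
S = H·P̄·Hᵀ + R = [181 24; 24 45]
K = P̄·Hᵀ·S⁻¹ = [308/841 -1502/2523; 1538/2523 -2629/7569; 940/2523 2701/7569]
x' − x̄ = [5084/2523, 5902/7569, -13624/7569] = K·y
y = (KᵀK)⁻¹·Kᵀ·(x' − x̄) = [-1, -4]
z = y + H·x̄ = [-1, -4] + [4, 2] = [3, -2]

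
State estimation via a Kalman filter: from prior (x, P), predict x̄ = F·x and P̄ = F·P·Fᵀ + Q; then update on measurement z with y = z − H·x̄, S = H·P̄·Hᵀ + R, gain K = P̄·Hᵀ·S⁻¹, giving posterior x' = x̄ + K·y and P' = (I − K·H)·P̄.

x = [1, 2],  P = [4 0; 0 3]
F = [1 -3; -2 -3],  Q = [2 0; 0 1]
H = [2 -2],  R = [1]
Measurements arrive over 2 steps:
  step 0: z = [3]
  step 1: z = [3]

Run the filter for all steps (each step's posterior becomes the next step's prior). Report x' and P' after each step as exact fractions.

step 0: x̄ = F·x = [-5, -8]
step 0: P̄ = F·P·Fᵀ + Q = [33 19; 19 44]
step 0: y = z − H·x̄ = [-3]
step 0: S = H·P̄·Hᵀ + R = [157]
step 0: K = P̄·Hᵀ·S⁻¹ = [28/157; -50/157]
step 0: x' = x̄ + K·y = [-869/157, -1106/157]
step 0: P' = (I − K·H)·P̄ = [4397/157 4383/157; 4383/157 4408/157]
step 1: x̄ = F·x = [2449/157, 5056/157]
step 1: P̄ = F·P·Fᵀ + Q = [18085/157 44027/157; 44027/157 110013/157]
step 1: y = z − H·x̄ = [5685/157]
step 1: S = H·P̄·Hᵀ + R = [160333/157]
step 1: K = P̄·Hᵀ·S⁻¹ = [-51884/160333; -131972/160333]
step 1: x' = x̄ + K·y = [622261/160333, 384604/160333]
step 1: P' = (I − K·H)·P̄ = [1322757/160333 1348699/160333; 1348699/160333 1414685/160333]

step 0: x' = [-869/157, -1106/157], P' = [4397/157 4383/157; 4383/157 4408/157]
step 1: x' = [622261/160333, 384604/160333], P' = [1322757/160333 1348699/160333; 1348699/160333 1414685/160333]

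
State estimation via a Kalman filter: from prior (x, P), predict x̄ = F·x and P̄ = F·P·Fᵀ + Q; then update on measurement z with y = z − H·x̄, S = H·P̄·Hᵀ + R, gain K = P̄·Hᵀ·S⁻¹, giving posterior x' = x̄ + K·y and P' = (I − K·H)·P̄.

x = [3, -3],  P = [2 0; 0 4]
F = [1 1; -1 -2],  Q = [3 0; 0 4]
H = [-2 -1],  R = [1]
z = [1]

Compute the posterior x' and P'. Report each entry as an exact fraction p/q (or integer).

x' = [-32/19, 49/19]
P' = [107/19 -206/19; -206/19 414/19]

x̄ = F·x = [0, 3]
P̄ = F·P·Fᵀ + Q = [9 -10; -10 22]
y = z − H·x̄ = [4]
S = H·P̄·Hᵀ + R = [19]
K = P̄·Hᵀ·S⁻¹ = [-8/19; -2/19]
x' = x̄ + K·y = [-32/19, 49/19]
P' = (I − K·H)·P̄ = [107/19 -206/19; -206/19 414/19]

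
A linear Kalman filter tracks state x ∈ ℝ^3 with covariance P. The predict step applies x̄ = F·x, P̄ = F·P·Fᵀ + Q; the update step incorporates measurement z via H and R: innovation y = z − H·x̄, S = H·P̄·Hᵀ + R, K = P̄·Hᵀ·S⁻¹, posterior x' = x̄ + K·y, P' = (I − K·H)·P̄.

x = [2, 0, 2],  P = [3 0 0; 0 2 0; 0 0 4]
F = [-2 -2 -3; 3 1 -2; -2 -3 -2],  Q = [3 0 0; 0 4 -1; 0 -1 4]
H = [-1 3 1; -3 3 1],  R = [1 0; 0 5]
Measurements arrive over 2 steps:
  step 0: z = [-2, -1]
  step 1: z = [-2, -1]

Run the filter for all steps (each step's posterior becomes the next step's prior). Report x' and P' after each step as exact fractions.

step 0: x' = [-67807/94057, -88546/94057, 4665/94057], P' = [137497/94057 24814/94057 108764/94057; 24814/94057 116745/94057 -289693/94057; 108764/94057 -289693/94057 1009776/94057]
step 1: x' = [-4301314456/10567075733, -12521970056/10567075733, 12165968092/10567075733], P' = [15556662585/10567075733 3601711537/10567075733 9964902399/10567075733; 3601711537/10567075733 9906279868/10567075733 -21713148178/10567075733; 9964902399/10567075733 -21713148178/10567075733 77634977541/10567075733]

step 0: x̄ = F·x = [-10, 2, -8]
step 0: P̄ = F·P·Fᵀ + Q = [59 2 48; 2 49 -9; 48 -9 50]
step 0: y = z − H·x̄ = [-10, -29]
step 0: S = H·P̄·Hᵀ + R = [389 398; 398 649]
step 0: K = P̄·Hᵀ·S⁻¹ = [45709/94057 -45857/94057; 35728/94057 -2780/94057; 31933/94057 -37119/94057]
step 0: x' = x̄ + K·y = [-67807/94057, -88546/94057, 4665/94057]
step 0: P' = (I − K·H)·P̄ = [137497/94057 24814/94057 108764/94057; 24814/94057 116745/94057 -289693/94057; 108764/94057 -289693/94057 1009776/94057]
step 1: x̄ = F·x = [298711/94057, -301297/94057, 391922/94057]
step 1: P̄ = F·P·Fᵀ + Q = [8414487/94057 3968159/94057 4878885/94057; 3968159/94057 5772038/94057 1120576/94057; 4878885/94057 1120576/94057 3707589/94057]
step 1: y = z − H·x̄ = [622566/94057, 1314045/94057]
step 1: S = H·P̄·Hᵀ + R = [37321207/94057 20489400/94057; 20489400/94057 37879883/94057]
step 1: K = P̄·Hᵀ·S⁻¹ = [5213374425/10567075733 -5179990149/10567075733; 4403979889/10567075733 -559888637/10567075733; 2530630608/10567075733 -3479834838/10567075733]
step 1: x' = x̄ + K·y = [-4301314456/10567075733, -12521970056/10567075733, 12165968092/10567075733]
step 1: P' = (I − K·H)·P̄ = [15556662585/10567075733 3601711537/10567075733 9964902399/10567075733; 3601711537/10567075733 9906279868/10567075733 -21713148178/10567075733; 9964902399/10567075733 -21713148178/10567075733 77634977541/10567075733]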